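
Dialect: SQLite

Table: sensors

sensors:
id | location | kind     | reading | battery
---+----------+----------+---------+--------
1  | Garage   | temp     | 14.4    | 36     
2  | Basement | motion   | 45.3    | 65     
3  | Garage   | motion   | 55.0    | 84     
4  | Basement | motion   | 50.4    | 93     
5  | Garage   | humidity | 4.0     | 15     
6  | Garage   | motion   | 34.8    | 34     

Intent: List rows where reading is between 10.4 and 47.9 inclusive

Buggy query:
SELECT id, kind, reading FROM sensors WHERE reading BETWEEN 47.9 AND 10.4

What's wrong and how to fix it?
Bug: BETWEEN expects the lower bound first; with 47.9 AND 10.4 the range is empty

Fix: Swap the bounds so the smaller value comes first

Corrected query:
SELECT id, kind, reading FROM sensors WHERE reading BETWEEN 10.4 AND 47.9

Result:
id | kind   | reading
---+--------+--------
1  | temp   | 14.4   
2  | motion | 45.3   
6  | motion | 34.8   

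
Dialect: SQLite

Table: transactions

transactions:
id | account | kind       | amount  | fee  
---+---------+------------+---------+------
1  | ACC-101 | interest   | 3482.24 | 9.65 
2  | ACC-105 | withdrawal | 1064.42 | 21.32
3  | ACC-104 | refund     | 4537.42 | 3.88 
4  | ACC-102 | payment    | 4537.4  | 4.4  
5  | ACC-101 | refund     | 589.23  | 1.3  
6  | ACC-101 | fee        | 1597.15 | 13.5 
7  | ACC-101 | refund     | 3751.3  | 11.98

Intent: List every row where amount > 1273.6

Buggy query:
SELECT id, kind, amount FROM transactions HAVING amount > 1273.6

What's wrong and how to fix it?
Bug: This is a non-aggregate query (no GROUP BY, no aggregates), so in SQLite the HAVING clause is invalid here; a row-level condition belongs in WHERE

Fix: Replace HAVING with WHERE since the condition applies to individual rows

Corrected query:
SELECT id, kind, amount FROM transactions WHERE amount > 1273.6

Result:
id | kind     | amount 
---+----------+--------
1  | interest | 3482.24
3  | refund   | 4537.42
4  | payment  | 4537.4 
6  | fee      | 1597.15
7  | refund   | 3751.3 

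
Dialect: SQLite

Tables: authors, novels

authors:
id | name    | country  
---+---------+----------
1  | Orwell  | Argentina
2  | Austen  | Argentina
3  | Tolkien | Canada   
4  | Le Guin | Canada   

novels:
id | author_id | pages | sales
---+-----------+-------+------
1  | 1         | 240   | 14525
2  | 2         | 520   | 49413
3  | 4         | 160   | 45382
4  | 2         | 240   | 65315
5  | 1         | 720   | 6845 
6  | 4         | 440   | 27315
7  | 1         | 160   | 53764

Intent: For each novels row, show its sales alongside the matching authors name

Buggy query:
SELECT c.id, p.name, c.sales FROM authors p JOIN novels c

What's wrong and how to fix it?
Bug: Missing join condition: each novels row is matched to all authors rows instead of just its own

Fix: Specify the join condition linking the foreign key to the parent id

Corrected query:
SELECT c.id, p.name, c.sales FROM authors p JOIN novels c ON c.author_id = p.id

Result:
id | name    | sales
---+---------+------
1  | Orwell  | 14525
2  | Austen  | 49413
3  | Le Guin | 45382
4  | Austen  | 65315
5  | Orwell  | 6845 
6  | Le Guin | 27315
7  | Orwell  | 53764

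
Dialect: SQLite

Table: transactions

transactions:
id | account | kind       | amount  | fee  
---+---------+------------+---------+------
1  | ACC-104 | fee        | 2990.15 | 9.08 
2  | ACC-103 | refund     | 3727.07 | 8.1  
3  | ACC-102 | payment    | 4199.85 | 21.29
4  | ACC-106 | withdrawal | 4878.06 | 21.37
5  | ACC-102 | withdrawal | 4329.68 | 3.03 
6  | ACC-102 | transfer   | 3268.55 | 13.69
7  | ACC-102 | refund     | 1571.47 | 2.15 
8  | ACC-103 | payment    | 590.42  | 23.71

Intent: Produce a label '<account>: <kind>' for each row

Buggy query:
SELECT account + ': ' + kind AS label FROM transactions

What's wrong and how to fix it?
Bug: '+' is numeric addition; on text columns SQLite converts them to 0 instead of concatenating

Fix: Replace + with || to concatenate text

Corrected query:
SELECT account || ': ' || kind AS label FROM transactions

Result:
label              
-------------------
ACC-104: fee       
ACC-103: refund    
ACC-102: payment   
ACC-106: withdrawal
ACC-102: withdrawal
ACC-102: transfer  
ACC-102: refund    
ACC-103: payment   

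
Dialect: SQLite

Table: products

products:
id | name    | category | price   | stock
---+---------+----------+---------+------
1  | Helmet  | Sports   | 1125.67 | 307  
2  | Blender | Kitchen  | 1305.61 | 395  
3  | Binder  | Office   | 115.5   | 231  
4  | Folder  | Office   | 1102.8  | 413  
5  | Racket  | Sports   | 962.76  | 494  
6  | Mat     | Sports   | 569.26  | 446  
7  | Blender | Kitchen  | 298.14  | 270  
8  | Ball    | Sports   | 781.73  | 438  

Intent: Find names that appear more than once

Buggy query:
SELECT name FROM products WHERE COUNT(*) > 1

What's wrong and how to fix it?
Bug: COUNT(*) is an aggregate and cannot be used in WHERE

Fix: Group first, then use HAVING for the count condition

Corrected query:
SELECT name FROM products GROUP BY name HAVING COUNT(*) > 1

Result:
name   
-------
Blender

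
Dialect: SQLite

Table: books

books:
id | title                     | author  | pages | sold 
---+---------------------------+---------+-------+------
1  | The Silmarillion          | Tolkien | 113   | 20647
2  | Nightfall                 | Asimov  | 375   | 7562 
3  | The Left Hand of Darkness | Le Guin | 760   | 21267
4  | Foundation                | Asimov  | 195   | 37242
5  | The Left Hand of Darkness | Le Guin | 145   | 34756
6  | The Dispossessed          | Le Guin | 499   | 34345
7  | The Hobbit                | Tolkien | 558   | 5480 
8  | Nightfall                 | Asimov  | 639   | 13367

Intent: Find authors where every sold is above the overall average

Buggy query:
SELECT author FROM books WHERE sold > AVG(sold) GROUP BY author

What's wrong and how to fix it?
Bug: WHERE evaluates per row before aggregation, so AVG() is unavailable

Fix: Use a subquery for AVG and a HAVING MIN(...) filter so the condition holds for every row in the group

Corrected query:
SELECT author FROM books GROUP BY author HAVING MIN(sold) > (SELECT AVG(sold) FROM books)

Result:
(no rows)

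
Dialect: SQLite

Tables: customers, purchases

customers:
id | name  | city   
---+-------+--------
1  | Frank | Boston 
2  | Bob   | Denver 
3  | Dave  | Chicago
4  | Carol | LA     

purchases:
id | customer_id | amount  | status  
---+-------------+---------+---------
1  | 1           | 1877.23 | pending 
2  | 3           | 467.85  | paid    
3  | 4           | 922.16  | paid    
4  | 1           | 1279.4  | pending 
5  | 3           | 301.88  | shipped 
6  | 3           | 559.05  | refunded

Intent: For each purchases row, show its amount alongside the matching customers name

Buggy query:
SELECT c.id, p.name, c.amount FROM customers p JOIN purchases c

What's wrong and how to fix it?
Bug: JOIN with no ON clause produces a cartesian product; every purchases row pairs with every customers row

Fix: Specify the join condition linking the foreign key to the parent id

Corrected query:
SELECT c.id, p.name, c.amount FROM customers p JOIN purchases c ON c.customer_id = p.id

Result:
id | name  | amount 
---+-------+--------
1  | Frank | 1877.23
2  | Dave  | 467.85 
3  | Carol | 922.16 
4  | Frank | 1279.4 
5  | Dave  | 301.88 
6  | Dave  | 559.05 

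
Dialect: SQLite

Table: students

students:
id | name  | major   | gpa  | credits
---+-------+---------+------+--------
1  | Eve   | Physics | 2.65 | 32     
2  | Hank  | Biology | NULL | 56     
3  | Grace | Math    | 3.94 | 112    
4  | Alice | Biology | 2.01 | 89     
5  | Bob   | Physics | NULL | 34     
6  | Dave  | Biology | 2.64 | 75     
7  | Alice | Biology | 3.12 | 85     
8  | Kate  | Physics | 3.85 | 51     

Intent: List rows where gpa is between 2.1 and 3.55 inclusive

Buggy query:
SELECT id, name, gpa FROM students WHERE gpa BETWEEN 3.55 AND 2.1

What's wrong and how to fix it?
Bug: BETWEEN expects the lower bound first; with 3.55 AND 2.1 the range is empty

Fix: Write BETWEEN 2.1 AND 3.55

Corrected query:
SELECT id, name, gpa FROM students WHERE gpa BETWEEN 2.1 AND 3.55

Result:
id | name  | gpa 
---+-------+-----
1  | Eve   | 2.65
6  | Dave  | 2.64
7  | Alice | 3.12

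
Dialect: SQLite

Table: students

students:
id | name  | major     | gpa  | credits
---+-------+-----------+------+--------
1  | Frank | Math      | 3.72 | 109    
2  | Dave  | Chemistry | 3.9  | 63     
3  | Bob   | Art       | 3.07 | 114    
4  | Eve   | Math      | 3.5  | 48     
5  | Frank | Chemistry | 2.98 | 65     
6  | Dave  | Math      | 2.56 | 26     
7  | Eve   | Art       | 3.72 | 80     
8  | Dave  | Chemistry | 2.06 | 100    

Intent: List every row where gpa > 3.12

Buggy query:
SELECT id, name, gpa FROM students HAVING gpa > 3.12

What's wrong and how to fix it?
Bug: HAVING filters the output of aggregation, but this query has no GROUP BY and no aggregate functions, so SQLite rejects it (HAVING clause on a non-aggregate query); the condition here is per row

Fix: Use WHERE for row-level filtering

Corrected query:
SELECT id, name, gpa FROM students WHERE gpa > 3.12

Result:
id | name  | gpa 
---+-------+-----
1  | Frank | 3.72
2  | Dave  | 3.9 
4  | Eve   | 3.5 
7  | Eve   | 3.72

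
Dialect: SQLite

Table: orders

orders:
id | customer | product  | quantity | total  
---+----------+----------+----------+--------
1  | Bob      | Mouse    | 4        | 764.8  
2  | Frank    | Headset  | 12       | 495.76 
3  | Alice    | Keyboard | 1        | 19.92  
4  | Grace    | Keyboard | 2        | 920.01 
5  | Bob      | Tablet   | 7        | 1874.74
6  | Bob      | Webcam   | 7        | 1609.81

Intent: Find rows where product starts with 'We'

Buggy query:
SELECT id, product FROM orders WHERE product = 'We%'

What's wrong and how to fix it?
Bug: Wildcards only work with LIKE; '=' treats '%' as a literal character

Fix: Replace '=' with LIKE so 'We%' is treated as a pattern

Corrected query:
SELECT id, product FROM orders WHERE product LIKE 'We%'

Result:
id | product
---+--------
6  | Webcam 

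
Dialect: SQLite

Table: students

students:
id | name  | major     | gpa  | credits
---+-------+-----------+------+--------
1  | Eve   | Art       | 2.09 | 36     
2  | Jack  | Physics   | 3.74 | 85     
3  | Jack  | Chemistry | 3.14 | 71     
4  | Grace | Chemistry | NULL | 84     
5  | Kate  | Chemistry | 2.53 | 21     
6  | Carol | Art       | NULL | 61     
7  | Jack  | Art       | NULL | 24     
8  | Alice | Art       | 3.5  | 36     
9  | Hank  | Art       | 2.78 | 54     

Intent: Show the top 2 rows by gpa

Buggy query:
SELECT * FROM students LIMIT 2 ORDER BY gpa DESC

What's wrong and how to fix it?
Bug: ORDER BY cannot follow LIMIT; LIMIT is the final clause

Fix: Swap the clauses: ORDER BY first, then LIMIT

Corrected query:
SELECT * FROM students ORDER BY gpa DESC LIMIT 2

Result:
id | name  | major   | gpa  | credits
---+-------+---------+------+--------
2  | Jack  | Physics | 3.74 | 85     
8  | Alice | Art     | 3.5  | 36     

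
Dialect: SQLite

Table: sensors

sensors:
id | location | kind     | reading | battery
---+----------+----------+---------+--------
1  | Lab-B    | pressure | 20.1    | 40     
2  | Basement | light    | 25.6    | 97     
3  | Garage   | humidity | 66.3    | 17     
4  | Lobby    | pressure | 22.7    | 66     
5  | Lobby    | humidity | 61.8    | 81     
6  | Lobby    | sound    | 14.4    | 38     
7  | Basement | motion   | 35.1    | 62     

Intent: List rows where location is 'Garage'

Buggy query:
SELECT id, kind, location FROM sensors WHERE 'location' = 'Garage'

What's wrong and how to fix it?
Bug: Single quotes denote string literals in SQL; the column name is being compared as a constant string

Fix: Remove the quotes around the column name (or use double quotes for an identifier)

Corrected query:
SELECT id, kind, location FROM sensors WHERE location = 'Garage'

Result:
id | kind     | location
---+----------+---------
3  | humidity | Garage  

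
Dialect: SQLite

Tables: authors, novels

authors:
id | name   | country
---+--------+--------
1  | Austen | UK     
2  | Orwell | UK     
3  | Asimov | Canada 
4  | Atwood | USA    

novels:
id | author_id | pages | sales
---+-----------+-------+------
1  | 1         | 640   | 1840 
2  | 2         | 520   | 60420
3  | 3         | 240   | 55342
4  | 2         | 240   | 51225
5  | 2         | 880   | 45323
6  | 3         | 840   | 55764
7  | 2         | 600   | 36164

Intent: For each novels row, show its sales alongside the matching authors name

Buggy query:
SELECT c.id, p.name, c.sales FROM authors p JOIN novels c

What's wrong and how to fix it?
Bug: JOIN with no ON clause produces a cartesian product; every novels row pairs with every authors row

Fix: Specify the join condition linking the foreign key to the parent id

Corrected query:
SELECT c.id, p.name, c.sales FROM authors p JOIN novels c ON c.author_id = p.id

Result:
id | name   | sales
---+--------+------
1  | Austen | 1840 
2  | Orwell | 60420
3  | Asimov | 55342
4  | Orwell | 51225
5  | Orwell | 45323
6  | Asimov | 55764
7  | Orwell | 36164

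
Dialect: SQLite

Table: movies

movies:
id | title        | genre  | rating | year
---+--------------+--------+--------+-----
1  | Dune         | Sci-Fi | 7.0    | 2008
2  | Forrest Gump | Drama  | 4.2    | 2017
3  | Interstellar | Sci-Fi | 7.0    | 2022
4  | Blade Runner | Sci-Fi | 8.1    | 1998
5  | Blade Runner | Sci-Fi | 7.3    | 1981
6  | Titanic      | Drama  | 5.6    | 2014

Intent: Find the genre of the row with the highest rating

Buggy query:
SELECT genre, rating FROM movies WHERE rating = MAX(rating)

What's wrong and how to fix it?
Bug: WHERE is evaluated per row; an aggregate over the whole table isn't defined there

Fix: Use a subquery: WHERE rating = (SELECT MAX(rating) FROM movies)

Corrected query:
SELECT genre, rating FROM movies WHERE rating = (SELECT MAX(rating) FROM movies)

Result:
genre  | rating
-------+-------
Sci-Fi | 8.1   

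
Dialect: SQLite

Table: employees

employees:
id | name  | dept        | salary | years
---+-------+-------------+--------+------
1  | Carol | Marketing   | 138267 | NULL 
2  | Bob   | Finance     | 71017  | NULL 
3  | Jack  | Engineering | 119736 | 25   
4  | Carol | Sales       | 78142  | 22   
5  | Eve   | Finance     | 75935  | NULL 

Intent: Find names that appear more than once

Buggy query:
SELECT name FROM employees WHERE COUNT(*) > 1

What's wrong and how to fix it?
Bug: WHERE can't reference COUNT(*); aggregates are computed after WHERE

Fix: GROUP BY name, then filter groups with HAVING COUNT(*) > 1

Corrected query:
SELECT name FROM employees GROUP BY name HAVING COUNT(*) > 1

Result:
name 
-----
Carol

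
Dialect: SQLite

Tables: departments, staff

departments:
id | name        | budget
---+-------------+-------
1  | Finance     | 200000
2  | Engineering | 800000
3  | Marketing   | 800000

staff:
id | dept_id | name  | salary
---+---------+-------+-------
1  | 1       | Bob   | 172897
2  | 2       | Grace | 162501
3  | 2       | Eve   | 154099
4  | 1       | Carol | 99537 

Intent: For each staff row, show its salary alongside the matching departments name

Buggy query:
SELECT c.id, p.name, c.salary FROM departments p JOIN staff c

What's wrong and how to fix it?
Bug: JOIN with no ON clause produces a cartesian product; every staff row pairs with every departments row

Fix: Add ON c.dept_id = p.id to the JOIN

Corrected query:
SELECT c.id, p.name, c.salary FROM departments p JOIN staff c ON c.dept_id = p.id

Result:
id | name        | salary
---+-------------+-------
1  | Finance     | 172897
2  | Engineering | 162501
3  | Engineering | 154099
4  | Finance     | 99537 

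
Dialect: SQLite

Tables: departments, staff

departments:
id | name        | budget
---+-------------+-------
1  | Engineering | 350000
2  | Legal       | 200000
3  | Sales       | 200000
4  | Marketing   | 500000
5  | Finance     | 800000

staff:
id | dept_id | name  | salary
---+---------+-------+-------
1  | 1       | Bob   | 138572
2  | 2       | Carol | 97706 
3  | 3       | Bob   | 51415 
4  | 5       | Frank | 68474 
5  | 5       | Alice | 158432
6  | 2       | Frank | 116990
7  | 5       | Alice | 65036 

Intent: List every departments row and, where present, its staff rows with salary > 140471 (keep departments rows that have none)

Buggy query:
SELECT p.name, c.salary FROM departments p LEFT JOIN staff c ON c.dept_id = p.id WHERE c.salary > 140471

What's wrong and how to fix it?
Bug: Filtering c.salary in WHERE discards the NULL rows produced by LEFT JOIN, turning it into an inner join

Fix: Move the right-table condition into the ON clause so unmatched parents are kept

Corrected query:
SELECT p.name, c.salary FROM departments p LEFT JOIN staff c ON c.dept_id = p.id AND c.salary > 140471

Result:
name        | salary
------------+-------
Engineering | NULL  
Legal       | NULL  
Sales       | NULL  
Marketing   | NULL  
Finance     | 158432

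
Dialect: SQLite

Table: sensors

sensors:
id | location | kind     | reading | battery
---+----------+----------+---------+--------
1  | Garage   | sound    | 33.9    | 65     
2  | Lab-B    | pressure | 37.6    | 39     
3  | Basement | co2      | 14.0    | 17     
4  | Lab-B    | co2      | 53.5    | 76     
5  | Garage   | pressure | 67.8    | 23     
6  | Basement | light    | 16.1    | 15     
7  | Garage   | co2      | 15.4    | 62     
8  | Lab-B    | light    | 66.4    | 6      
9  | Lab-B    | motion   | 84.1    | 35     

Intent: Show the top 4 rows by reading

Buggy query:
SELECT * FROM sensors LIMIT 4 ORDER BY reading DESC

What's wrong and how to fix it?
Bug: LIMIT must come after ORDER BY

Fix: Swap the clauses: ORDER BY first, then LIMIT

Corrected query:
SELECT * FROM sensors ORDER BY reading DESC LIMIT 4

Result:
id | location | kind     | reading | battery
---+----------+----------+---------+--------
9  | Lab-B    | motion   | 84.1    | 35     
5  | Garage   | pressure | 67.8    | 23     
8  | Lab-B    | light    | 66.4    | 6      
4  | Lab-B    | co2      | 53.5    | 76     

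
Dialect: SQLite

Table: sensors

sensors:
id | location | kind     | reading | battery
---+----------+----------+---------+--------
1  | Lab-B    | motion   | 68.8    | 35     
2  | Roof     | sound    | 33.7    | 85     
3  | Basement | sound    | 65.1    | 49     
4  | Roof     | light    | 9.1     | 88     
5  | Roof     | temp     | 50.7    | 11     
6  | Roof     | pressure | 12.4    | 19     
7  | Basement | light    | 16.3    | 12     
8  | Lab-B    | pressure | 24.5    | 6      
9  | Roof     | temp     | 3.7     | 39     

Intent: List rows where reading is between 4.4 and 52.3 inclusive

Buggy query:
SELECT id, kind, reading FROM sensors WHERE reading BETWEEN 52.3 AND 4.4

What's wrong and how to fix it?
Bug: BETWEEN expects the lower bound first; with 52.3 AND 4.4 the range is empty

Fix: Write BETWEEN 4.4 AND 52.3

Corrected query:
SELECT id, kind, reading FROM sensors WHERE reading BETWEEN 4.4 AND 52.3

Result:
id | kind     | reading
---+----------+--------
2  | sound    | 33.7   
4  | light    | 9.1    
5  | temp     | 50.7   
6  | pressure | 12.4   
7  | light    | 16.3   
8  | pressure | 24.5   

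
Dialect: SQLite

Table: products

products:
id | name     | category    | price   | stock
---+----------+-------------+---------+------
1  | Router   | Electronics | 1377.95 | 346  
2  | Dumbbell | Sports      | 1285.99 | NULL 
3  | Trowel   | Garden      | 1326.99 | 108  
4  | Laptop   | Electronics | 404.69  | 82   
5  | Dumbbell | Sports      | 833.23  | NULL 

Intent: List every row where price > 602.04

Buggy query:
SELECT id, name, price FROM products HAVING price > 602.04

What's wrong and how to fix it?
Bug: HAVING filters the output of aggregation, but this query has no GROUP BY and no aggregate functions, so SQLite rejects it (HAVING clause on a non-aggregate query); the condition here is per row

Fix: Replace HAVING with WHERE since the condition applies to individual rows

Corrected query:
SELECT id, name, price FROM products WHERE price > 602.04

Result:
id | name     | price  
---+----------+--------
1  | Router   | 1377.95
2  | Dumbbell | 1285.99
3  | Trowel   | 1326.99
5  | Dumbbell | 833.23 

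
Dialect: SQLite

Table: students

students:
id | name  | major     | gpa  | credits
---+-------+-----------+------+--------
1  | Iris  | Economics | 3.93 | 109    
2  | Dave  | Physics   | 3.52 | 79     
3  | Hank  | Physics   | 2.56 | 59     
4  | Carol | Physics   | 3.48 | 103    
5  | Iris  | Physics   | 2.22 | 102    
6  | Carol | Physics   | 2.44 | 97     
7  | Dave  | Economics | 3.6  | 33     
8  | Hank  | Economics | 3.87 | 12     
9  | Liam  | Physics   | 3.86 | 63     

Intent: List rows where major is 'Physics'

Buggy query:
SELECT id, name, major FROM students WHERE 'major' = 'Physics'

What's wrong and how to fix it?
Bug: 'major' in single quotes is a string literal, not the column; the comparison is literal-vs-literal and never true

Fix: Reference the column as major without single quotes

Corrected query:
SELECT id, name, major FROM students WHERE major = 'Physics'

Result:
id | name  | major  
---+-------+--------
2  | Dave  | Physics
3  | Hank  | Physics
4  | Carol | Physics
5  | Iris  | Physics
6  | Carol | Physics
9  | Liam  | Physics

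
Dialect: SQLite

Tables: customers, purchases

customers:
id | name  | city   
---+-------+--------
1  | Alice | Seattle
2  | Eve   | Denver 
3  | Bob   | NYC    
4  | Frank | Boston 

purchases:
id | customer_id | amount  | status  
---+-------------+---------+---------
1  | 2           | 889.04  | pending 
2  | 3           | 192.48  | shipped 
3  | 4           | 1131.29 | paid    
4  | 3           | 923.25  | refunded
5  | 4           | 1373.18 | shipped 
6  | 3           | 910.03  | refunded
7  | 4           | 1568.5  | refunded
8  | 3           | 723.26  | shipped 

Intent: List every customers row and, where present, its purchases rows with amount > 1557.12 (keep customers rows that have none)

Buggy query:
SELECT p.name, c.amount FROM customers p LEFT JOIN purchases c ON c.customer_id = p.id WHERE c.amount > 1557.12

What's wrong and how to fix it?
Bug: A WHERE condition on the right-hand table after LEFT JOIN drops unmatched parents

Fix: Move the right-table condition into the ON clause so unmatched parents are kept

Corrected query:
SELECT p.name, c.amount FROM customers p LEFT JOIN purchases c ON c.customer_id = p.id AND c.amount > 1557.12

Result:
name  | amount
------+-------
Alice | NULL  
Eve   | NULL  
Bob   | NULL  
Frank | 1568.5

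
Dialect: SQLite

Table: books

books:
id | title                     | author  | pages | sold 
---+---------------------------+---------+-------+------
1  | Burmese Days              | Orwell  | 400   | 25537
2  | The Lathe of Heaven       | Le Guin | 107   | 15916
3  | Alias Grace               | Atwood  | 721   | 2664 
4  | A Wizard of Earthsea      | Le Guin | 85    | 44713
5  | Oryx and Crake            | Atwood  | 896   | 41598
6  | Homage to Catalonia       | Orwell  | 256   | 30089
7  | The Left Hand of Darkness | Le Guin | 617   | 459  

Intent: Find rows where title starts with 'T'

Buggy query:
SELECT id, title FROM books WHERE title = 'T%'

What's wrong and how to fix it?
Bug: '=' compares the literal string including the % character; pattern matching needs LIKE

Fix: Use LIKE for wildcard pattern matching

Corrected query:
SELECT id, title FROM books WHERE title LIKE 'T%'

Result:
id | title                    
---+--------------------------
2  | The Lathe of Heaven      
7  | The Left Hand of Darkness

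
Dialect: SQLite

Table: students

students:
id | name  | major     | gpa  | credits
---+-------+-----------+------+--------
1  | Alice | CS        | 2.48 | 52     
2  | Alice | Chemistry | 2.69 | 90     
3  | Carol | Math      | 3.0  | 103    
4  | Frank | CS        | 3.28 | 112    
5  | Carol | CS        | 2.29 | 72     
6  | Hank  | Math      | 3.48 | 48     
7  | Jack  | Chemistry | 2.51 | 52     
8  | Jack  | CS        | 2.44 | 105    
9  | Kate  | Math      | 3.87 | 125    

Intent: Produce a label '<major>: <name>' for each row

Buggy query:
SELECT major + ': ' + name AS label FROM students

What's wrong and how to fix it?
Bug: SQLite uses || for string concatenation; + coerces text to numbers (yielding 0)

Fix: Replace + with || to concatenate text

Corrected query:
SELECT major || ': ' || name AS label FROM students

Result:
label           
----------------
CS: Alice       
Chemistry: Alice
Math: Carol     
CS: Frank       
CS: Carol       
Math: Hank      
Chemistry: Jack 
CS: Jack        
Math: Kate      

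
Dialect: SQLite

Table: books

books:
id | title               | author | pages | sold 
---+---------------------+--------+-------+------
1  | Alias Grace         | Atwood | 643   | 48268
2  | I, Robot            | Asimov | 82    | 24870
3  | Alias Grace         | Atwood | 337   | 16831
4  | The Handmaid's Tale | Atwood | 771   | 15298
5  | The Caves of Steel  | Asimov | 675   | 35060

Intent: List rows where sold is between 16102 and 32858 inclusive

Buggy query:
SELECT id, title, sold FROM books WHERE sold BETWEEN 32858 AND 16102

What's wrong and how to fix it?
Bug: The bounds are reversed; BETWEEN a AND b requires a <= b to match anything

Fix: Write BETWEEN 16102 AND 32858

Corrected query:
SELECT id, title, sold FROM books WHERE sold BETWEEN 16102 AND 32858

Result:
id | title       | sold 
---+-------------+------
2  | I, Robot    | 24870
3  | Alias Grace | 16831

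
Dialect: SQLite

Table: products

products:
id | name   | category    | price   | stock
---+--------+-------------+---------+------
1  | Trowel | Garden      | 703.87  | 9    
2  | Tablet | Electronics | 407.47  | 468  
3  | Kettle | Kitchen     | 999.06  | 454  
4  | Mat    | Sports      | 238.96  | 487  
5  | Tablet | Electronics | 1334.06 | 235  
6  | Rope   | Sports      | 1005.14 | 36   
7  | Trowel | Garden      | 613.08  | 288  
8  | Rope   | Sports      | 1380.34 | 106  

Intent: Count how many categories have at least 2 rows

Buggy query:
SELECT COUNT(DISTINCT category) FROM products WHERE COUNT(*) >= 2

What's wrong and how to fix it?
Bug: COUNT(*) cannot appear in WHERE; the per-group count doesn't exist yet

Fix: Group first with HAVING COUNT(*) >= 2, then COUNT the resulting groups

Corrected query:
SELECT COUNT(*) FROM (SELECT category FROM products GROUP BY category HAVING COUNT(*) >= 2)

Result:
COUNT(*)
--------
3       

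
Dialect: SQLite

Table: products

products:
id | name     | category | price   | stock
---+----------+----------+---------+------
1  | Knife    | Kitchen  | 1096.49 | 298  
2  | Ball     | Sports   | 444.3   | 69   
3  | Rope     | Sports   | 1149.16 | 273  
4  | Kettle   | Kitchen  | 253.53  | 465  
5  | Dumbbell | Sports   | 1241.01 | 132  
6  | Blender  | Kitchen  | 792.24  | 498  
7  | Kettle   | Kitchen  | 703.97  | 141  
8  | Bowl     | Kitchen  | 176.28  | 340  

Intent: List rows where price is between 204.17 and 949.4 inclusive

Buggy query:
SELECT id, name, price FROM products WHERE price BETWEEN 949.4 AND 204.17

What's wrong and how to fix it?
Bug: BETWEEN expects the lower bound first; with 949.4 AND 204.17 the range is empty

Fix: Swap the bounds so the smaller value comes first

Corrected query:
SELECT id, name, price FROM products WHERE price BETWEEN 204.17 AND 949.4

Result:
id | name    | price 
---+---------+-------
2  | Ball    | 444.3 
4  | Kettle  | 253.53
6  | Blender | 792.24
7  | Kettle  | 703.97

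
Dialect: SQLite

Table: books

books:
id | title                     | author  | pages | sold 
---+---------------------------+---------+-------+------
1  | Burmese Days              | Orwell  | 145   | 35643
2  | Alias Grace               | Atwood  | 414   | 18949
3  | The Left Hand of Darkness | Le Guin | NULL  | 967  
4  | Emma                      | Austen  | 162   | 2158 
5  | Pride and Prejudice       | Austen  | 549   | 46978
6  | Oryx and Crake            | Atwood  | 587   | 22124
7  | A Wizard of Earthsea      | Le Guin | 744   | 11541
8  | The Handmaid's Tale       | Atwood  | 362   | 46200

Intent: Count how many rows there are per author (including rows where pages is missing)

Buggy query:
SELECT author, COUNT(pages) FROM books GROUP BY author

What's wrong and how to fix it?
Bug: COUNT(pages) skips NULLs, so groups with missing pages are undercounted

Fix: Use COUNT(*) to count all rows regardless of NULL

Corrected query:
SELECT author, COUNT(*) FROM books GROUP BY author

Result:
author  | COUNT(*)
--------+---------
Atwood  | 3       
Austen  | 2       
Le Guin | 2       
Orwell  | 1       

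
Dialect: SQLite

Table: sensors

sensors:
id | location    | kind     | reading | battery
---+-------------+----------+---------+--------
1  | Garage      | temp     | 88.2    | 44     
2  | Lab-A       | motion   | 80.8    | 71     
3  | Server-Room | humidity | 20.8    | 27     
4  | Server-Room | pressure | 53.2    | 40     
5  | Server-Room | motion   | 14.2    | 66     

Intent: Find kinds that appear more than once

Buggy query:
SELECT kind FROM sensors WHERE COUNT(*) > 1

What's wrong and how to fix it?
Bug: WHERE can't reference COUNT(*); aggregates are computed after WHERE

Fix: GROUP BY kind, then filter groups with HAVING COUNT(*) > 1

Corrected query:
SELECT kind FROM sensors GROUP BY kind HAVING COUNT(*) > 1

Result:
kind  
------
motion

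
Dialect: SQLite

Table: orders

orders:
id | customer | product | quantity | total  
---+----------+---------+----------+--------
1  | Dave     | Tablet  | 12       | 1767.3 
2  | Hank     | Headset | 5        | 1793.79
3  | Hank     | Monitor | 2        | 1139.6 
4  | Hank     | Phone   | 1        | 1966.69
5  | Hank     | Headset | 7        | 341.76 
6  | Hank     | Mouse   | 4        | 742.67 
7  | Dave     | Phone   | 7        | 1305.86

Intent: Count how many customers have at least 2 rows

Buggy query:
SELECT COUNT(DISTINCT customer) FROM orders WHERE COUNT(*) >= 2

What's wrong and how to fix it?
Bug: WHERE filters individual rows, not groups, so a group-level COUNT is invalid there

Fix: Group first with HAVING COUNT(*) >= 2, then COUNT the resulting groups

Corrected query:
SELECT COUNT(*) FROM (SELECT customer FROM orders GROUP BY customer HAVING COUNT(*) >= 2)

Result:
COUNT(*)
--------
2       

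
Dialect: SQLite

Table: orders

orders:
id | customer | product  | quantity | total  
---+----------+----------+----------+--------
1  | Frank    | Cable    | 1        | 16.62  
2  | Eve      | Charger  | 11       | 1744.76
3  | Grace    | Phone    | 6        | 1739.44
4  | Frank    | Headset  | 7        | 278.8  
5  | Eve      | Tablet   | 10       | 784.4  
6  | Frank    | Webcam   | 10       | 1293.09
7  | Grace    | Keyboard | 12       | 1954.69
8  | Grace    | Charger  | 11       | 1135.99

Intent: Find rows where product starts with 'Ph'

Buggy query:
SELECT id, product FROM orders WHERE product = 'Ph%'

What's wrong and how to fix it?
Bug: '=' compares the literal string including the % character; pattern matching needs LIKE

Fix: Use LIKE for wildcard pattern matching

Corrected query:
SELECT id, product FROM orders WHERE product LIKE 'Ph%'

Result:
id | product
---+--------
3  | Phone  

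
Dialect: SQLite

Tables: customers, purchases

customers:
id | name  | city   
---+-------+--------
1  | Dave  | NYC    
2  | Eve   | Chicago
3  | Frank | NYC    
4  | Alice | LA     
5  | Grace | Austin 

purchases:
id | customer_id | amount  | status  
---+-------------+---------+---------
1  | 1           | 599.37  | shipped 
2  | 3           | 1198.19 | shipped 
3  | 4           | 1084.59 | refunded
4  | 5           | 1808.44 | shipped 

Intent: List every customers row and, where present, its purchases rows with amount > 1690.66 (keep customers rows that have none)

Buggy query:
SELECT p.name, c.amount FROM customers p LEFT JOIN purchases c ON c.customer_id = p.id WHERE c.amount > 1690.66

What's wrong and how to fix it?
Bug: A WHERE condition on the right-hand table after LEFT JOIN drops unmatched parents

Fix: Put 'c.amount > 1690.66' in the JOIN's ON clause instead of WHERE

Corrected query:
SELECT p.name, c.amount FROM customers p LEFT JOIN purchases c ON c.customer_id = p.id AND c.amount > 1690.66

Result:
name  | amount 
------+--------
Dave  | NULL   
Eve   | NULL   
Frank | NULL   
Alice | NULL   
Grace | 1808.44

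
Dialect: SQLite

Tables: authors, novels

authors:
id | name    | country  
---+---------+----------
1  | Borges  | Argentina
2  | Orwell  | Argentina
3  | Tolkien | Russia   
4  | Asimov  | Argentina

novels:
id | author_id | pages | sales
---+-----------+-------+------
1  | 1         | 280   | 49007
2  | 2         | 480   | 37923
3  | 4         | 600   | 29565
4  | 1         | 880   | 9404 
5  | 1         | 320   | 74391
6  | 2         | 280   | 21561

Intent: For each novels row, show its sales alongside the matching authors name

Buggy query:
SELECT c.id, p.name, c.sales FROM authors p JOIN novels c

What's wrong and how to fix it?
Bug: JOIN with no ON clause produces a cartesian product; every novels row pairs with every authors row

Fix: Add ON c.author_id = p.id to the JOIN

Corrected query:
SELECT c.id, p.name, c.sales FROM authors p JOIN novels c ON c.author_id = p.id

Result:
id | name   | sales
---+--------+------
1  | Borges | 49007
2  | Orwell | 37923
3  | Asimov | 29565
4  | Borges | 9404 
5  | Borges | 74391
6  | Orwell | 21561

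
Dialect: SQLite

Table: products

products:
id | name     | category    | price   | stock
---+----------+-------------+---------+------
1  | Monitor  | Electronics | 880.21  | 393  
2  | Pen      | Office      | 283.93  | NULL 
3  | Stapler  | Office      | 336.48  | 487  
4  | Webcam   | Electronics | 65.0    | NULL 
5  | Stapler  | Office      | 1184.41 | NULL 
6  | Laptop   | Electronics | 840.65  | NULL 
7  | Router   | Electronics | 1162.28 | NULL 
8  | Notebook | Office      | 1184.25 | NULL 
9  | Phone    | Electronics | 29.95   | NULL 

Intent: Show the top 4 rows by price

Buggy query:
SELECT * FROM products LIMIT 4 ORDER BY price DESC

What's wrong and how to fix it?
Bug: LIMIT must come after ORDER BY

Fix: Sort with ORDER BY, then apply LIMIT

Corrected query:
SELECT * FROM products ORDER BY price DESC LIMIT 4

Result:
id | name     | category    | price   | stock
---+----------+-------------+---------+------
5  | Stapler  | Office      | 1184.41 | NULL 
8  | Notebook | Office      | 1184.25 | NULL 
7  | Router   | Electronics | 1162.28 | NULL 
1  | Monitor  | Electronics | 880.21  | 393  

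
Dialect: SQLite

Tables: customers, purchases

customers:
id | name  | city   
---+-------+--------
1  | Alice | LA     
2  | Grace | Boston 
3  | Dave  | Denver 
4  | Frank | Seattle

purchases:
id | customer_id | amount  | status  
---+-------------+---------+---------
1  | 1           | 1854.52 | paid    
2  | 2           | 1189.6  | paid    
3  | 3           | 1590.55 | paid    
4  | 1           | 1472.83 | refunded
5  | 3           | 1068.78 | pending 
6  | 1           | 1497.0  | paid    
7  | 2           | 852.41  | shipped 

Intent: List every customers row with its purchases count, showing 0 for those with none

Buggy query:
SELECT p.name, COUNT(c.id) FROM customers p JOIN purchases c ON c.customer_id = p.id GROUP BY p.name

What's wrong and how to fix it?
Bug: INNER JOIN drops customers rows that have no matching purchases rows

Fix: Switch to LEFT JOIN to retain unmatched parent rows

Corrected query:
SELECT p.name, COUNT(c.id) FROM customers p LEFT JOIN purchases c ON c.customer_id = p.id GROUP BY p.name

Result:
name  | COUNT(c.id)
------+------------
Alice | 3          
Dave  | 2          
Frank | 0          
Grace | 2          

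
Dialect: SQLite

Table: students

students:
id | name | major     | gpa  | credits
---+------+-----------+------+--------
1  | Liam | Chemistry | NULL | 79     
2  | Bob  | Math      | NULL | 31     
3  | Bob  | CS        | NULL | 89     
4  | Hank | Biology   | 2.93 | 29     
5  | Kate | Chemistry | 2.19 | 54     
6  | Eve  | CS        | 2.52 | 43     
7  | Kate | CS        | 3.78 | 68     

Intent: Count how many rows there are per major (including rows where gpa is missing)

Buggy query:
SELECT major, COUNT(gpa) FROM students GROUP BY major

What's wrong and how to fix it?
Bug: COUNT(gpa) skips NULLs, so groups with missing gpa are undercounted

Fix: Use COUNT(*) to count all rows regardless of NULL

Corrected query:
SELECT major, COUNT(*) FROM students GROUP BY major

Result:
major     | COUNT(*)
----------+---------
Biology   | 1       
CS        | 3       
Chemistry | 2       
Math      | 1       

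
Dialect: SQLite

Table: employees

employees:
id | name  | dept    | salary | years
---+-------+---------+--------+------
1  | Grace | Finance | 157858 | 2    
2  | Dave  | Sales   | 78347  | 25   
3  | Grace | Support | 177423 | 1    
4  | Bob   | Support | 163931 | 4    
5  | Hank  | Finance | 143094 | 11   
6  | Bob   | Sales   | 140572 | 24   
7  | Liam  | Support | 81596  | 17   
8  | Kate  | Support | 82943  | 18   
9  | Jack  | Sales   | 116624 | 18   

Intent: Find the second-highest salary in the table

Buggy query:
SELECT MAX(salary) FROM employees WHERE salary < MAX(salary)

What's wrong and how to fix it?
Bug: MAX(salary) on the right of the comparison is an aggregate-in-WHERE error

Fix: Compute the overall MAX in a subquery, then take MAX of rows below it

Corrected query:
SELECT MAX(salary) FROM employees WHERE salary < (SELECT MAX(salary) FROM employees)

Result:
MAX(salary)
-----------
163931     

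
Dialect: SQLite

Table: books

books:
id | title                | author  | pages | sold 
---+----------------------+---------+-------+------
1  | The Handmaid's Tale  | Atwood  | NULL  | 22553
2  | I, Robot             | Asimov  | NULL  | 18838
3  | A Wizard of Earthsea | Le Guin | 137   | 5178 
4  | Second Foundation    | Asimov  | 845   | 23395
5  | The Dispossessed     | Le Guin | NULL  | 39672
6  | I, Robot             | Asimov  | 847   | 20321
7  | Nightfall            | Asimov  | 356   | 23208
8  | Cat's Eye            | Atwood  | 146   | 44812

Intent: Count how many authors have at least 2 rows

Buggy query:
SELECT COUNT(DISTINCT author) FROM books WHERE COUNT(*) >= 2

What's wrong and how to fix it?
Bug: COUNT(*) cannot appear in WHERE; the per-group count doesn't exist yet

Fix: Use a subquery that GROUPs and filters with HAVING, then count its rows

Corrected query:
SELECT COUNT(*) FROM (SELECT author FROM books GROUP BY author HAVING COUNT(*) >= 2)

Result:
COUNT(*)
--------
3       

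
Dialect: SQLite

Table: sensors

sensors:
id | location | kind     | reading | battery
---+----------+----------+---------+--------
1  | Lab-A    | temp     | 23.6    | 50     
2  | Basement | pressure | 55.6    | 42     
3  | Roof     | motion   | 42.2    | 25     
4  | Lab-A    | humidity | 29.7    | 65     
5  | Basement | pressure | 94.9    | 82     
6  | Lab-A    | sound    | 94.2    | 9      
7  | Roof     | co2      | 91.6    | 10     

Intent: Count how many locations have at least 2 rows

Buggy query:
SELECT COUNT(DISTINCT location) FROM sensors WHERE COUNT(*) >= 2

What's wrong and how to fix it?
Bug: COUNT(*) cannot appear in WHERE; the per-group count doesn't exist yet

Fix: Group first with HAVING COUNT(*) >= 2, then COUNT the resulting groups

Corrected query:
SELECT COUNT(*) FROM (SELECT location FROM sensors GROUP BY location HAVING COUNT(*) >= 2)

Result:
COUNT(*)
--------
3       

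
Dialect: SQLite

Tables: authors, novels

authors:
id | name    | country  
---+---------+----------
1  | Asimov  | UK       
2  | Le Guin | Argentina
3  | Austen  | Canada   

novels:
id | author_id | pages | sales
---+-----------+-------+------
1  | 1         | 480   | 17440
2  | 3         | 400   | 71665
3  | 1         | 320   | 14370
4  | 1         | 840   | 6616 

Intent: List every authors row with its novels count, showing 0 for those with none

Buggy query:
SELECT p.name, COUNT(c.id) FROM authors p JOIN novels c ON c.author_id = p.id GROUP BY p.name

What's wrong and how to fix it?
Bug: An inner join excludes parents with zero children

Fix: Switch to LEFT JOIN to retain unmatched parent rows

Corrected query:
SELECT p.name, COUNT(c.id) FROM authors p LEFT JOIN novels c ON c.author_id = p.id GROUP BY p.name

Result:
name    | COUNT(c.id)
--------+------------
Asimov  | 3          
Austen  | 1          
Le Guin | 0          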